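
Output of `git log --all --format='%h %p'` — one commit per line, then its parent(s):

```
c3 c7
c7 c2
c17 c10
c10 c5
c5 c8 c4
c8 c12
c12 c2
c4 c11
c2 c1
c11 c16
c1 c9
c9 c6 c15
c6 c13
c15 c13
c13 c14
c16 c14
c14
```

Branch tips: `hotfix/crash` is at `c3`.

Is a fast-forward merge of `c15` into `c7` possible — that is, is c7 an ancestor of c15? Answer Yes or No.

No

A fast-forward from c7 to c15 is possible iff c7 is an ancestor of c15.
Ancestors of c15: {c13, c14, c15}.
c7 is not among them, so fast-forward is not possible.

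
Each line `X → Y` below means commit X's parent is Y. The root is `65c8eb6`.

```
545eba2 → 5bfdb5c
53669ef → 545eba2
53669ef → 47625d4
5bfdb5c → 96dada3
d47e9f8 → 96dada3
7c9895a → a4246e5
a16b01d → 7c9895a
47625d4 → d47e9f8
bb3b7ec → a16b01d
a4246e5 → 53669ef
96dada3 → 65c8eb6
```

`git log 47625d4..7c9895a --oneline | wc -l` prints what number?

Reachable from 7c9895a: {47625d4, 53669ef, 545eba2, 5bfdb5c, 65c8eb6, 7c9895a, 96dada3, a4246e5, d47e9f8}.
Reachable from 47625d4: {47625d4, 65c8eb6, 96dada3, d47e9f8}.
In 7c9895a's history but not 47625d4's: {53669ef, 545eba2, 5bfdb5c, 7c9895a, a4246e5} — 5 commits.

5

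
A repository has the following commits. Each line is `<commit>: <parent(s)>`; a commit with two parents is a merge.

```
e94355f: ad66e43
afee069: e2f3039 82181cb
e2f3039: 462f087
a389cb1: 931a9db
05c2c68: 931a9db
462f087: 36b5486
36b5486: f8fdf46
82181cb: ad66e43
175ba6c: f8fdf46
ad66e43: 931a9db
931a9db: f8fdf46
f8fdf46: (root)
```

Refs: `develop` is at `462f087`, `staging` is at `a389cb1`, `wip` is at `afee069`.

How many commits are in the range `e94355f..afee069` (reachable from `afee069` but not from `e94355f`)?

Reachable from afee069: {36b5486, 462f087, 82181cb, 931a9db, ad66e43, afee069, e2f3039, f8fdf46}.
Reachable from e94355f: {931a9db, ad66e43, e94355f, f8fdf46}.
In afee069's history but not e94355f's: {36b5486, 462f087, 82181cb, afee069, e2f3039} — 5 commits.

5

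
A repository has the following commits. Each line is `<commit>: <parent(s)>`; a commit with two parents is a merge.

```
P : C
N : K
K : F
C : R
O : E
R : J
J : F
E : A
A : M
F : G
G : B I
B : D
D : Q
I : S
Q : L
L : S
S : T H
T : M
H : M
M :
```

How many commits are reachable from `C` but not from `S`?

Reachable from C: {B, C, D, F, G, H, I, J, L, M, Q, R, S, T}.
Reachable from S: {H, M, S, T}.
In C's history but not S's: {B, C, D, F, G, I, J, L, Q, R} — 10 commits.

10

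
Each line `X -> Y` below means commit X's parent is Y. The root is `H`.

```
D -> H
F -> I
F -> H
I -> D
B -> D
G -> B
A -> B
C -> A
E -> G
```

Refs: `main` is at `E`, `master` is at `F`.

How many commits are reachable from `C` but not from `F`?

Reachable from C: {A, B, C, D, H}.
Reachable from F: {D, F, H, I}.
In C's history but not F's: {A, B, C} — 3 commits.

3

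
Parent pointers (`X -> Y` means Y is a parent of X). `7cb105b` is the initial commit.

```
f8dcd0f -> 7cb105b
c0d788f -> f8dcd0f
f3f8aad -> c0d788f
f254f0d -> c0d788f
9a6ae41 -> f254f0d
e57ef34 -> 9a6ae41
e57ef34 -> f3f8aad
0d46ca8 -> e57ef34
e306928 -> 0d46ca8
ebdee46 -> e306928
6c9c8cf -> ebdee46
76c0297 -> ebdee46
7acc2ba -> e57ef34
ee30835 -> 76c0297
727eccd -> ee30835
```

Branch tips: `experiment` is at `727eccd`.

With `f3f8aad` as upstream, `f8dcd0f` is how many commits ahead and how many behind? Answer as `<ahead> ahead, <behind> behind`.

0 ahead, 2 behind

Reachable from f8dcd0f: {7cb105b, f8dcd0f}.
Reachable from f3f8aad: {7cb105b, c0d788f, f3f8aad, f8dcd0f}.
Only in f8dcd0f's history (ahead): {} — 0.
Only in f3f8aad's history (behind): {c0d788f, f3f8aad} — 2.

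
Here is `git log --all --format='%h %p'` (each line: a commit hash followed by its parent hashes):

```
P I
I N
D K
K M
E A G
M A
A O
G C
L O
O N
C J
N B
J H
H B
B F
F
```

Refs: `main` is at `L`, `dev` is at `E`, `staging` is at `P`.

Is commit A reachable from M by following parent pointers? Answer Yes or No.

Yes

Ancestors of M (commits reachable by following parents): {A, B, F, M, N, O}.
A is in that set, so it is an ancestor of M.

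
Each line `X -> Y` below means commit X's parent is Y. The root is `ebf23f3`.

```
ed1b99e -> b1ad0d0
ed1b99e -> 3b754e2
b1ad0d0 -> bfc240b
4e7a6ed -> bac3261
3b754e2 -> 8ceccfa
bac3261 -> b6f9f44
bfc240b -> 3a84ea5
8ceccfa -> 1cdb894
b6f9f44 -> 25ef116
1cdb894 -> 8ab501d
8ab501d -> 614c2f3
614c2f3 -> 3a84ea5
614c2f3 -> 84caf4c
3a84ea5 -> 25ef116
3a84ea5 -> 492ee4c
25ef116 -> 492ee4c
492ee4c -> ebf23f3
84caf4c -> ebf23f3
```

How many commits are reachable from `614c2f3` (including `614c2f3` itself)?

6

Walking parent pointers from 614c2f3: reachable set = {25ef116, 3a84ea5, 492ee4c, 614c2f3, 84caf4c, ebf23f3}.
That is 6 commits.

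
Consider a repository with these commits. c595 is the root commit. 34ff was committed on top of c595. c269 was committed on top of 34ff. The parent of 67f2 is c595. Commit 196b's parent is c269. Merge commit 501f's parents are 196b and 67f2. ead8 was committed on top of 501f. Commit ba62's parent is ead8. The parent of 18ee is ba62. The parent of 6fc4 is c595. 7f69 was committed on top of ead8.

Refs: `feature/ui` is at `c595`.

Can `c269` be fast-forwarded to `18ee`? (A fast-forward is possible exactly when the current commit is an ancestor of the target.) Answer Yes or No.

Yes

A fast-forward from c269 to 18ee is possible iff c269 is an ancestor of 18ee.
Ancestors of 18ee: {18ee, 196b, 34ff, 501f, 67f2, ba62, c269, c595, ead8}.
c269 is among them, so fast-forward is possible.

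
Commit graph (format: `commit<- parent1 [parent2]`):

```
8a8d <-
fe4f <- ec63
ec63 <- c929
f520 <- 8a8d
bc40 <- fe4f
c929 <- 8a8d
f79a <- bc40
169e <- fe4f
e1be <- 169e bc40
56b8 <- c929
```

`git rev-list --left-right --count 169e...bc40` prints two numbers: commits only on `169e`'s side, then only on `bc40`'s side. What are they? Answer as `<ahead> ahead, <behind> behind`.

1 ahead, 1 behind

Reachable from 169e: {169e, 8a8d, c929, ec63, fe4f}.
Reachable from bc40: {8a8d, bc40, c929, ec63, fe4f}.
Only in 169e's history (ahead): {169e} — 1.
Only in bc40's history (behind): {bc40} — 1.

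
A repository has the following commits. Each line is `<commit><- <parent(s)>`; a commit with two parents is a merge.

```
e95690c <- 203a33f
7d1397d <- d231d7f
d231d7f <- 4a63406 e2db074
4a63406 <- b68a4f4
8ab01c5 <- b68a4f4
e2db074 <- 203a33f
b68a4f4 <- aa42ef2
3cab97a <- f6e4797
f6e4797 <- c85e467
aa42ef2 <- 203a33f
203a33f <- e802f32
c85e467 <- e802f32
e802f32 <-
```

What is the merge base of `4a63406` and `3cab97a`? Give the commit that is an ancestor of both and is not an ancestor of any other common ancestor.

e802f32

Ancestors of 4a63406: {203a33f, 4a63406, aa42ef2, b68a4f4, e802f32}.
Ancestors of 3cab97a: {3cab97a, c85e467, e802f32, f6e4797}.
Common ancestors: {e802f32}.
The only common ancestor is e802f32, so it is the merge base.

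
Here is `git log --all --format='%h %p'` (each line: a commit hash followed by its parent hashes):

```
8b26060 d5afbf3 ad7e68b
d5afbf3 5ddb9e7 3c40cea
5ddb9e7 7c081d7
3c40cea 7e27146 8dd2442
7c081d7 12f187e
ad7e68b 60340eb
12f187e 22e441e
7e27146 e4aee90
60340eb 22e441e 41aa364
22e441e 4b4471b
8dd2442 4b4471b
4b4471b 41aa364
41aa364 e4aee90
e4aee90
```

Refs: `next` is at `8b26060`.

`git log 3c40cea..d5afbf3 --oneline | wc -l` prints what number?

5

Reachable from d5afbf3: {12f187e, 22e441e, 3c40cea, 41aa364, 4b4471b, 5ddb9e7, 7c081d7, 7e27146, 8dd2442, d5afbf3, e4aee90}.
Reachable from 3c40cea: {3c40cea, 41aa364, 4b4471b, 7e27146, 8dd2442, e4aee90}.
In d5afbf3's history but not 3c40cea's: {12f187e, 22e441e, 5ddb9e7, 7c081d7, d5afbf3} — 5 commits.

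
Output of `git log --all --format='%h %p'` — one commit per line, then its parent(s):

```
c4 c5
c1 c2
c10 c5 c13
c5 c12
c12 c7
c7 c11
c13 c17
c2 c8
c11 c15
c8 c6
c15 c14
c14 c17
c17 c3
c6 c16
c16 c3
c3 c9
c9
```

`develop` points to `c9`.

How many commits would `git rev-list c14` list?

4

Walking parent pointers from c14: reachable set = {c14, c17, c3, c9}.
That is 4 commits.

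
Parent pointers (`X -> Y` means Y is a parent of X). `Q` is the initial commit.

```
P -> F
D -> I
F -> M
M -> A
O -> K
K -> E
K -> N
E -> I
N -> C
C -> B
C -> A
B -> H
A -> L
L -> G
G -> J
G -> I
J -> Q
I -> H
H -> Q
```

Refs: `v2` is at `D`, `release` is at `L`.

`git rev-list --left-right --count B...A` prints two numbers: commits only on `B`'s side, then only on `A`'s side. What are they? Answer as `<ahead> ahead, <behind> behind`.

1 ahead, 5 behind

Reachable from B: {B, H, Q}.
Reachable from A: {A, G, H, I, J, L, Q}.
Only in B's history (ahead): {B} — 1.
Only in A's history (behind): {A, G, I, J, L} — 5.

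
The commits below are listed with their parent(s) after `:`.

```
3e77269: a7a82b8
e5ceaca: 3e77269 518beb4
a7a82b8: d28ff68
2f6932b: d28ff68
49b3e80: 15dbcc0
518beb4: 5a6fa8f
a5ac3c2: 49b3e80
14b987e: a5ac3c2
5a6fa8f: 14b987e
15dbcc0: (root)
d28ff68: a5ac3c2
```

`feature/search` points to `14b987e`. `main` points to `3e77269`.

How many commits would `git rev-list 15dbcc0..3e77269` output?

5

Reachable from 3e77269: {15dbcc0, 3e77269, 49b3e80, a5ac3c2, a7a82b8, d28ff68}.
Reachable from 15dbcc0: {15dbcc0}.
In 3e77269's history but not 15dbcc0's: {3e77269, 49b3e80, a5ac3c2, a7a82b8, d28ff68} — 5 commits.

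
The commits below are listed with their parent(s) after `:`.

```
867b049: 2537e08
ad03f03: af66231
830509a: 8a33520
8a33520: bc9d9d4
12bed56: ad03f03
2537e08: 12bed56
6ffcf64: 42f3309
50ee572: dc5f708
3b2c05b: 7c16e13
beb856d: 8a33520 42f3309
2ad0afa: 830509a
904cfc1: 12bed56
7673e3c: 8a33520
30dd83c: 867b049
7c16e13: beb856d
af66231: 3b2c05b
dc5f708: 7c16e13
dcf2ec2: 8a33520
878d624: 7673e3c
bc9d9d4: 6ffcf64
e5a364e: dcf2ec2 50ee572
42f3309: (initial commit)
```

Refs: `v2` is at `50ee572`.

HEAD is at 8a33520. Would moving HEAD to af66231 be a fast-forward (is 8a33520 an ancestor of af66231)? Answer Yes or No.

Yes

A fast-forward from 8a33520 to af66231 is possible iff 8a33520 is an ancestor of af66231.
Ancestors of af66231: {3b2c05b, 42f3309, 6ffcf64, 7c16e13, 8a33520, af66231, bc9d9d4, beb856d}.
8a33520 is among them, so fast-forward is possible.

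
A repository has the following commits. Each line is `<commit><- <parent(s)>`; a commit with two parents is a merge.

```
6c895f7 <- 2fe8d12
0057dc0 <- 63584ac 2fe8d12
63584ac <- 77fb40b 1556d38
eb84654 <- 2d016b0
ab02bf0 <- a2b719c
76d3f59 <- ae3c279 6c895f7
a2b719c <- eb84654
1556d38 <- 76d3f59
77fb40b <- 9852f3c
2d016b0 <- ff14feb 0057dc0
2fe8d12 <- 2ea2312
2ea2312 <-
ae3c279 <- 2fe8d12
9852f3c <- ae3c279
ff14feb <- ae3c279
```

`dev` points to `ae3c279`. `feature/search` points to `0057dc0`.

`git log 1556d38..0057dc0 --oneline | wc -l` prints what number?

Reachable from 0057dc0: {0057dc0, 1556d38, 2ea2312, 2fe8d12, 63584ac, 6c895f7, 76d3f59, 77fb40b, 9852f3c, ae3c279}.
Reachable from 1556d38: {1556d38, 2ea2312, 2fe8d12, 6c895f7, 76d3f59, ae3c279}.
In 0057dc0's history but not 1556d38's: {0057dc0, 63584ac, 77fb40b, 9852f3c} — 4 commits.

4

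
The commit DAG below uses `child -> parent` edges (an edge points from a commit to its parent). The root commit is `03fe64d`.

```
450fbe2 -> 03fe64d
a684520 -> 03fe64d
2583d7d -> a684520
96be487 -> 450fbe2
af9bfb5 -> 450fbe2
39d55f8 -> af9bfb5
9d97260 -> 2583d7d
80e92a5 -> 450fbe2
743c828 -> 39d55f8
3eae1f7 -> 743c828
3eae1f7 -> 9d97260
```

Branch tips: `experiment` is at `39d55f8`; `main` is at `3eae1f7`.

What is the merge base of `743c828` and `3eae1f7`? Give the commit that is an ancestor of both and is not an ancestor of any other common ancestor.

Ancestors of 743c828: {03fe64d, 39d55f8, 450fbe2, 743c828, af9bfb5}.
Ancestors of 3eae1f7: {03fe64d, 2583d7d, 39d55f8, 3eae1f7, 450fbe2, 743c828, 9d97260, a684520, af9bfb5}.
Common ancestors: {03fe64d, 39d55f8, 450fbe2, 743c828, af9bfb5}.
Among these, 743c828 is not an ancestor of any other common ancestor — it is the merge base.

743c828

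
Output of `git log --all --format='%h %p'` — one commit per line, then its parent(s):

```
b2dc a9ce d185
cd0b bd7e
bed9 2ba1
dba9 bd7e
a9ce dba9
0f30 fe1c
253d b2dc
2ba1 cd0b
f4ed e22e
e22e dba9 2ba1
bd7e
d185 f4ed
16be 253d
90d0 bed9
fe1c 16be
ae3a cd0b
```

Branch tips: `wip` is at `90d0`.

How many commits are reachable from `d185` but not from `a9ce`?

Reachable from d185: {2ba1, bd7e, cd0b, d185, dba9, e22e, f4ed}.
Reachable from a9ce: {a9ce, bd7e, dba9}.
In d185's history but not a9ce's: {2ba1, cd0b, d185, e22e, f4ed} — 5 commits.

5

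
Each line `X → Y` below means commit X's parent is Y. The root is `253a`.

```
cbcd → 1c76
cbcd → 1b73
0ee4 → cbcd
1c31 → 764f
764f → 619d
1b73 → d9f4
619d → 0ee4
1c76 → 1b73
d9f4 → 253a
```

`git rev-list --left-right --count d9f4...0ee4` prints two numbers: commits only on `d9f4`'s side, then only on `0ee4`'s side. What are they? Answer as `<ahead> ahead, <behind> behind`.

0 ahead, 4 behind

Reachable from d9f4: {253a, d9f4}.
Reachable from 0ee4: {0ee4, 1b73, 1c76, 253a, cbcd, d9f4}.
Only in d9f4's history (ahead): {} — 0.
Only in 0ee4's history (behind): {0ee4, 1b73, 1c76, cbcd} — 4.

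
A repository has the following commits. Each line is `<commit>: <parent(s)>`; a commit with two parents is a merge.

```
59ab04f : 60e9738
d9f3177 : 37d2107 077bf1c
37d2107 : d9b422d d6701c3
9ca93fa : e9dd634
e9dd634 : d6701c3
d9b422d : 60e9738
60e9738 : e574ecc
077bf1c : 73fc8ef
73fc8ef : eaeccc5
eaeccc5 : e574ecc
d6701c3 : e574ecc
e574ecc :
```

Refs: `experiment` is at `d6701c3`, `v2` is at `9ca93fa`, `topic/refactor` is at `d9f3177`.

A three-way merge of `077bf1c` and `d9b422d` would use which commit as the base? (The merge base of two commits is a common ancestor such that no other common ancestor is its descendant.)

e574ecc

Ancestors of 077bf1c: {077bf1c, 73fc8ef, e574ecc, eaeccc5}.
Ancestors of d9b422d: {60e9738, d9b422d, e574ecc}.
Common ancestors: {e574ecc}.
The only common ancestor is e574ecc, so it is the merge base.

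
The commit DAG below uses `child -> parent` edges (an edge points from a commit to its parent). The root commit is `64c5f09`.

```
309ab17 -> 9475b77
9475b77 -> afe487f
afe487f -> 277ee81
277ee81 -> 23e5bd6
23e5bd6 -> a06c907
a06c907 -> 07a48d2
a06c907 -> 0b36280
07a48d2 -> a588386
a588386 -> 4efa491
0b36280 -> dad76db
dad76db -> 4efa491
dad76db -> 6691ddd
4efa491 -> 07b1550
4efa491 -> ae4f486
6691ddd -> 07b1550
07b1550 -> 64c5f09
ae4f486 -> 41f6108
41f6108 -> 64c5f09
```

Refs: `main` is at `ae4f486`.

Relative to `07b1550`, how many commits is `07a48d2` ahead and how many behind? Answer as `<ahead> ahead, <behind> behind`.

5 ahead, 0 behind

Reachable from 07a48d2: {07a48d2, 07b1550, 41f6108, 4efa491, 64c5f09, a588386, ae4f486}.
Reachable from 07b1550: {07b1550, 64c5f09}.
Only in 07a48d2's history (ahead): {07a48d2, 41f6108, 4efa491, a588386, ae4f486} — 5.
Only in 07b1550's history (behind): {} — 0.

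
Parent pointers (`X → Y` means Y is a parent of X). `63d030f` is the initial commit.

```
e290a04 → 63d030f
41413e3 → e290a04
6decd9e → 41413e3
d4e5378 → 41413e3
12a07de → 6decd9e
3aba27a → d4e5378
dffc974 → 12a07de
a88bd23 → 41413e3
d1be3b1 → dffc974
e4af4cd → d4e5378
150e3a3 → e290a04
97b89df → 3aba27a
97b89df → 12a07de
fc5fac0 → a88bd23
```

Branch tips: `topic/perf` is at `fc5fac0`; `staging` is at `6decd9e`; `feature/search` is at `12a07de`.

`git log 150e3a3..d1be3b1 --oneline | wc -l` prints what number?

Reachable from d1be3b1: {12a07de, 41413e3, 63d030f, 6decd9e, d1be3b1, dffc974, e290a04}.
Reachable from 150e3a3: {150e3a3, 63d030f, e290a04}.
In d1be3b1's history but not 150e3a3's: {12a07de, 41413e3, 6decd9e, d1be3b1, dffc974} — 5 commits.

5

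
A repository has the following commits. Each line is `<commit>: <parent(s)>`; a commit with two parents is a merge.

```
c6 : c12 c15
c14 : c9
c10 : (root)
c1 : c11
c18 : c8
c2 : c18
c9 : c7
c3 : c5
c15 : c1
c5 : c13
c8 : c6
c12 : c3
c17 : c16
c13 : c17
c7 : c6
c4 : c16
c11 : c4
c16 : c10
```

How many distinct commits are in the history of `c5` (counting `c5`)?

Walking parent pointers from c5: reachable set = {c10, c13, c16, c17, c5}.
That is 5 commits.

5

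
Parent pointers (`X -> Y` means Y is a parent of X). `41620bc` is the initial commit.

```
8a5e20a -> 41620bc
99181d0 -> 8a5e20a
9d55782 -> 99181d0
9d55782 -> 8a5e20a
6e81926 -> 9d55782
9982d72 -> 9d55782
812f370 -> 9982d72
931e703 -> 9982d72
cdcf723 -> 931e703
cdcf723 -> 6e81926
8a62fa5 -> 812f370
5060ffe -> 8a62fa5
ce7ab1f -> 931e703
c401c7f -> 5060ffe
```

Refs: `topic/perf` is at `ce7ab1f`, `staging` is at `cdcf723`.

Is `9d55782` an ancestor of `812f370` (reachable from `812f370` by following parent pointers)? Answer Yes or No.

Ancestors of 812f370 (commits reachable by following parents): {41620bc, 812f370, 8a5e20a, 99181d0, 9982d72, 9d55782}.
9d55782 is in that set, so it is an ancestor of 812f370.

Yes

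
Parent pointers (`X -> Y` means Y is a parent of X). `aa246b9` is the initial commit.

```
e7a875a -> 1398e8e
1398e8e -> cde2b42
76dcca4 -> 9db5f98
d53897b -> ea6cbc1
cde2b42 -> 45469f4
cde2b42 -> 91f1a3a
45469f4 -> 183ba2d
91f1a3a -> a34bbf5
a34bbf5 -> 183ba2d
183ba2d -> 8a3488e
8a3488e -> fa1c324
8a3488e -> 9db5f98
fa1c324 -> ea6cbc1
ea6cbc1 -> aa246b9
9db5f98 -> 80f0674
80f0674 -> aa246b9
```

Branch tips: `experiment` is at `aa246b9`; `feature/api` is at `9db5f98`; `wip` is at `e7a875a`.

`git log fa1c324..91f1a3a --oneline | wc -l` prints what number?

6

Reachable from 91f1a3a: {183ba2d, 80f0674, 8a3488e, 91f1a3a, 9db5f98, a34bbf5, aa246b9, ea6cbc1, fa1c324}.
Reachable from fa1c324: {aa246b9, ea6cbc1, fa1c324}.
In 91f1a3a's history but not fa1c324's: {183ba2d, 80f0674, 8a3488e, 91f1a3a, 9db5f98, a34bbf5} — 6 commits.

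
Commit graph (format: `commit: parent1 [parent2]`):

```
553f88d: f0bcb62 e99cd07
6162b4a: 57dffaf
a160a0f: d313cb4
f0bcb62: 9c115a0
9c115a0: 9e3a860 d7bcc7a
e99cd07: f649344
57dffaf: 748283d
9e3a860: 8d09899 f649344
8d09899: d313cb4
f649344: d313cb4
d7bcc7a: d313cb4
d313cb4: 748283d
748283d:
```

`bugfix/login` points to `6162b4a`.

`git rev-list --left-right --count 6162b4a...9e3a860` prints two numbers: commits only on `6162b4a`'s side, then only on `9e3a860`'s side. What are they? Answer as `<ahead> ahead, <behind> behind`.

Reachable from 6162b4a: {57dffaf, 6162b4a, 748283d}.
Reachable from 9e3a860: {748283d, 8d09899, 9e3a860, d313cb4, f649344}.
Only in 6162b4a's history (ahead): {57dffaf, 6162b4a} — 2.
Only in 9e3a860's history (behind): {8d09899, 9e3a860, d313cb4, f649344} — 4.

2 ahead, 4 behind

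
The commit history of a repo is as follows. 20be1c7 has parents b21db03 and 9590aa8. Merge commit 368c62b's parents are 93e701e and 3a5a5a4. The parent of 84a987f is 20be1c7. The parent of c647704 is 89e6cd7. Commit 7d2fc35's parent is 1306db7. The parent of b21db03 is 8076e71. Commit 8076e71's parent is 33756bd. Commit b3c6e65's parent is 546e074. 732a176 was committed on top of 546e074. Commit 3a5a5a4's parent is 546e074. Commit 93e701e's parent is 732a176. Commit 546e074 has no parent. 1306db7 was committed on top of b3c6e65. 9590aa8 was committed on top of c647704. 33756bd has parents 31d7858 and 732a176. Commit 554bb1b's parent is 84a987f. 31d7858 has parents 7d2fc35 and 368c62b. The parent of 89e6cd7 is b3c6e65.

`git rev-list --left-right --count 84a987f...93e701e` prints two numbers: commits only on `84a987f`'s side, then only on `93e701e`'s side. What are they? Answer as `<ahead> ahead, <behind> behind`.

Reachable from 84a987f: {1306db7, 20be1c7, 31d7858, 33756bd, 368c62b, 3a5a5a4, 546e074, 732a176, 7d2fc35, 8076e71, 84a987f, 89e6cd7, 93e701e, 9590aa8, b21db03, b3c6e65, c647704}.
Reachable from 93e701e: {546e074, 732a176, 93e701e}.
Only in 84a987f's history (ahead): {1306db7, 20be1c7, 31d7858, 33756bd, 368c62b, 3a5a5a4, 7d2fc35, 8076e71, 84a987f, 89e6cd7, 9590aa8, b21db03, b3c6e65, c647704} — 14.
Only in 93e701e's history (behind): {} — 0.

14 ahead, 0 behind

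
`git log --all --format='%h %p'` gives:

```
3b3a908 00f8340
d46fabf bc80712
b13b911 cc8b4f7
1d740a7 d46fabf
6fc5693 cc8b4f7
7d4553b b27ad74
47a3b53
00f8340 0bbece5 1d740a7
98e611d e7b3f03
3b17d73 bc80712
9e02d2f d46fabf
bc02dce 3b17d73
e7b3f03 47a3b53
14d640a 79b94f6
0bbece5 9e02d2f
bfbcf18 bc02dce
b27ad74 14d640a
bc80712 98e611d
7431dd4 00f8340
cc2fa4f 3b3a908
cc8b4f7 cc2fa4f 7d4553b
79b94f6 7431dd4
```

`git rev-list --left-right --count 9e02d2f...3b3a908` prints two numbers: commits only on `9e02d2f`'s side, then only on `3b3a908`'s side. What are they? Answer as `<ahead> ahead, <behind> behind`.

Reachable from 9e02d2f: {47a3b53, 98e611d, 9e02d2f, bc80712, d46fabf, e7b3f03}.
Reachable from 3b3a908: {00f8340, 0bbece5, 1d740a7, 3b3a908, 47a3b53, 98e611d, 9e02d2f, bc80712, d46fabf, e7b3f03}.
Only in 9e02d2f's history (ahead): {} — 0.
Only in 3b3a908's history (behind): {00f8340, 0bbece5, 1d740a7, 3b3a908} — 4.

0 ahead, 4 behind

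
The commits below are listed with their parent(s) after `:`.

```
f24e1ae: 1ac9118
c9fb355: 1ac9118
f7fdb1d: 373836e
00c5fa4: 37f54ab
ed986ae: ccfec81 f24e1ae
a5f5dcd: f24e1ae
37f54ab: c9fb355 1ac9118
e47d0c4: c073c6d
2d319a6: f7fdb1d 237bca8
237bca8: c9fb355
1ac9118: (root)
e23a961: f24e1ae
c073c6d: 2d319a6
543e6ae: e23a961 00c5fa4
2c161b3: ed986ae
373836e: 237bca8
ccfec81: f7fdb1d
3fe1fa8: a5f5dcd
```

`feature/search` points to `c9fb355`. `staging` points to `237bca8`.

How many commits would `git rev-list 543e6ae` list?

Walking parent pointers from 543e6ae: reachable set = {00c5fa4, 1ac9118, 37f54ab, 543e6ae, c9fb355, e23a961, f24e1ae}.
That is 7 commits.

7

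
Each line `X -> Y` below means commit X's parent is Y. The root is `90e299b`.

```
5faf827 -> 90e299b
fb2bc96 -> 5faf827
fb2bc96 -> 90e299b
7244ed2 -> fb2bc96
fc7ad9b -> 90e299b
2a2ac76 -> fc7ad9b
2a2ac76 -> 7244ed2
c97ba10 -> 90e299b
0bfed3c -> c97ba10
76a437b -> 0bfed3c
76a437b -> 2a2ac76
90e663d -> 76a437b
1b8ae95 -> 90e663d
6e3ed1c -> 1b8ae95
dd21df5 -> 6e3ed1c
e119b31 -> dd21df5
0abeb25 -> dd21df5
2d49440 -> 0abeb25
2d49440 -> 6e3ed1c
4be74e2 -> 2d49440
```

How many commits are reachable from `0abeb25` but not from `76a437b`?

Reachable from 0abeb25: {0abeb25, 0bfed3c, 1b8ae95, 2a2ac76, 5faf827, 6e3ed1c, 7244ed2, 76a437b, 90e299b, 90e663d, c97ba10, dd21df5, fb2bc96, fc7ad9b}.
Reachable from 76a437b: {0bfed3c, 2a2ac76, 5faf827, 7244ed2, 76a437b, 90e299b, c97ba10, fb2bc96, fc7ad9b}.
In 0abeb25's history but not 76a437b's: {0abeb25, 1b8ae95, 6e3ed1c, 90e663d, dd21df5} — 5 commits.

5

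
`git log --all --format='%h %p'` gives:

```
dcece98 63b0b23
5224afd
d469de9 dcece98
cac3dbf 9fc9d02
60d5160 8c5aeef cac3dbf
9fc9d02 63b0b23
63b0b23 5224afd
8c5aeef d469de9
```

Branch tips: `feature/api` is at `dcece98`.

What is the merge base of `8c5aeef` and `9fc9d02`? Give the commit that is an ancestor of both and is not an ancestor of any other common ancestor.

Ancestors of 8c5aeef: {5224afd, 63b0b23, 8c5aeef, d469de9, dcece98}.
Ancestors of 9fc9d02: {5224afd, 63b0b23, 9fc9d02}.
Common ancestors: {5224afd, 63b0b23}.
Among these, 63b0b23 is not an ancestor of any other common ancestor — it is the merge base.

63b0b23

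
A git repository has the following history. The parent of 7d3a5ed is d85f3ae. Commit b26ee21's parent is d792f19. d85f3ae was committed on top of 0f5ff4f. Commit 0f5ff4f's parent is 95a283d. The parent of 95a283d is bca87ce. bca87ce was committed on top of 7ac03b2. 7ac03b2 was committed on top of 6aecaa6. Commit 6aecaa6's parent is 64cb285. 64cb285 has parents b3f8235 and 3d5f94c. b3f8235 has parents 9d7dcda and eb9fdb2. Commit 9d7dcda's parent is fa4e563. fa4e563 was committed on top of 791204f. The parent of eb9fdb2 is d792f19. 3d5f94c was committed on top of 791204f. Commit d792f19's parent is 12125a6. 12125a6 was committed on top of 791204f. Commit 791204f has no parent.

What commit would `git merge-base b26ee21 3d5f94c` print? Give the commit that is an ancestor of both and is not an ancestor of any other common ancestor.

Ancestors of b26ee21: {12125a6, 791204f, b26ee21, d792f19}.
Ancestors of 3d5f94c: {3d5f94c, 791204f}.
Common ancestors: {791204f}.
The only common ancestor is 791204f, so it is the merge base.

791204f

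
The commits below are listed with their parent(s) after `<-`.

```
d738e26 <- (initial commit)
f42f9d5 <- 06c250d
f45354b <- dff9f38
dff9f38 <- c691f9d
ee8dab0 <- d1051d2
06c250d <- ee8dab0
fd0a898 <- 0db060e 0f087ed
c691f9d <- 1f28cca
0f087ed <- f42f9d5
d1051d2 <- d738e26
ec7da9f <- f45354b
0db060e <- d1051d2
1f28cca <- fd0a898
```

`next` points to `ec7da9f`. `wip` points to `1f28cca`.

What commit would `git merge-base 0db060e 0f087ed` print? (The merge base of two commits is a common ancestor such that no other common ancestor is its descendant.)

Ancestors of 0db060e: {0db060e, d1051d2, d738e26}.
Ancestors of 0f087ed: {06c250d, 0f087ed, d1051d2, d738e26, ee8dab0, f42f9d5}.
Common ancestors: {d1051d2, d738e26}.
Among these, d1051d2 is not an ancestor of any other common ancestor — it is the merge base.

d1051d2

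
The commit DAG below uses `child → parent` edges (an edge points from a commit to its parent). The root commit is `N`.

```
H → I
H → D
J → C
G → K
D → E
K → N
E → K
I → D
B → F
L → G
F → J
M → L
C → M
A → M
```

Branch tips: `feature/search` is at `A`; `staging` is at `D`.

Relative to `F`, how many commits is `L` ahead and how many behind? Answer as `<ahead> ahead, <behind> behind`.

Reachable from L: {G, K, L, N}.
Reachable from F: {C, F, G, J, K, L, M, N}.
Only in L's history (ahead): {} — 0.
Only in F's history (behind): {C, F, J, M} — 4.

0 ahead, 4 behind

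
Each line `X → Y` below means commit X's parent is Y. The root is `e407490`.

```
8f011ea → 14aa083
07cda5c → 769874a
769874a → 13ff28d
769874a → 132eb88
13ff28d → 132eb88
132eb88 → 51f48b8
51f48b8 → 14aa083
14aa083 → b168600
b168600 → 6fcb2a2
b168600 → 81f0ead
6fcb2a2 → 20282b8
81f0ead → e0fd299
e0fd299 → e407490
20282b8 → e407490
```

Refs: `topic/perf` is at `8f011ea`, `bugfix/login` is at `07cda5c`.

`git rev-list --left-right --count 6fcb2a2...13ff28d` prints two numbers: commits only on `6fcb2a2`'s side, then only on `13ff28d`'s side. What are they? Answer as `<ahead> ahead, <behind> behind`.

Reachable from 6fcb2a2: {20282b8, 6fcb2a2, e407490}.
Reachable from 13ff28d: {132eb88, 13ff28d, 14aa083, 20282b8, 51f48b8, 6fcb2a2, 81f0ead, b168600, e0fd299, e407490}.
Only in 6fcb2a2's history (ahead): {} — 0.
Only in 13ff28d's history (behind): {132eb88, 13ff28d, 14aa083, 51f48b8, 81f0ead, b168600, e0fd299} — 7.

0 ahead, 7 behind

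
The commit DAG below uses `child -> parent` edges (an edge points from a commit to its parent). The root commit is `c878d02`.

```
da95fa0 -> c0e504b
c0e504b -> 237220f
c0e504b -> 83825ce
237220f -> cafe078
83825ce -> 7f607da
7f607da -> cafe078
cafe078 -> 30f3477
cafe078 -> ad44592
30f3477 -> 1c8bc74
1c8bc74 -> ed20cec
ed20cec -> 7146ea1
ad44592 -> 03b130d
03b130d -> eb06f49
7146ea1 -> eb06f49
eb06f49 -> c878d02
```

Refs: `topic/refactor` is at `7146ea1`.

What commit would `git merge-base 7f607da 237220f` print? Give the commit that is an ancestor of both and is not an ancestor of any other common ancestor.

cafe078

Ancestors of 7f607da: {03b130d, 1c8bc74, 30f3477, 7146ea1, 7f607da, ad44592, c878d02, cafe078, eb06f49, ed20cec}.
Ancestors of 237220f: {03b130d, 1c8bc74, 237220f, 30f3477, 7146ea1, ad44592, c878d02, cafe078, eb06f49, ed20cec}.
Common ancestors: {03b130d, 1c8bc74, 30f3477, 7146ea1, ad44592, c878d02, cafe078, eb06f49, ed20cec}.
Among these, cafe078 is not an ancestor of any other common ancestor — it is the merge base.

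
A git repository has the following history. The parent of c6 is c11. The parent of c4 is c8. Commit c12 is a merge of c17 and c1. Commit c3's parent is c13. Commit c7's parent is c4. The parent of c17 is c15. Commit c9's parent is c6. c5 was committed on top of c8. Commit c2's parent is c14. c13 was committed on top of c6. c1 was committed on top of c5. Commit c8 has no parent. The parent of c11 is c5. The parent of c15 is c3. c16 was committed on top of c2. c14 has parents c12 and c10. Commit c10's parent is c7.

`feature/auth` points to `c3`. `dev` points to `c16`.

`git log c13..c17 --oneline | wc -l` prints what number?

3

Reachable from c17: {c11, c13, c15, c17, c3, c5, c6, c8}.
Reachable from c13: {c11, c13, c5, c6, c8}.
In c17's history but not c13's: {c15, c17, c3} — 3 commits.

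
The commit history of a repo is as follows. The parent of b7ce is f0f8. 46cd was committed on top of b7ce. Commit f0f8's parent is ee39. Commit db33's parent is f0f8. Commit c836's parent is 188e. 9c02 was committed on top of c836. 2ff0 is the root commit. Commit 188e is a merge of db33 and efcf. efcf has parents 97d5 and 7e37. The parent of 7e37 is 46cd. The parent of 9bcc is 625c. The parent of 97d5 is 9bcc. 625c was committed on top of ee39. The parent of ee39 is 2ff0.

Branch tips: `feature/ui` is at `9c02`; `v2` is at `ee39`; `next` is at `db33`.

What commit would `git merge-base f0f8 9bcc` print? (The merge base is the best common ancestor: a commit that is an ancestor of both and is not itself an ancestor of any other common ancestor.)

ee39

Ancestors of f0f8: {2ff0, ee39, f0f8}.
Ancestors of 9bcc: {2ff0, 625c, 9bcc, ee39}.
Common ancestors: {2ff0, ee39}.
Among these, ee39 is not an ancestor of any other common ancestor — it is the merge base.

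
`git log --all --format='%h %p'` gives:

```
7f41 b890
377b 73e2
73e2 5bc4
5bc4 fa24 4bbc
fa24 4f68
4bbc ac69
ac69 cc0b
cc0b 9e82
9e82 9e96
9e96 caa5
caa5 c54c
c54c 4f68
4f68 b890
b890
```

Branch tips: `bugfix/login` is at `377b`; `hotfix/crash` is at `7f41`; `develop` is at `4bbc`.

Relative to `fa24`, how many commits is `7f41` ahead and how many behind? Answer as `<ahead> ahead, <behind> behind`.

1 ahead, 2 behind

Reachable from 7f41: {7f41, b890}.
Reachable from fa24: {4f68, b890, fa24}.
Only in 7f41's history (ahead): {7f41} — 1.
Only in fa24's history (behind): {4f68, fa24} — 2.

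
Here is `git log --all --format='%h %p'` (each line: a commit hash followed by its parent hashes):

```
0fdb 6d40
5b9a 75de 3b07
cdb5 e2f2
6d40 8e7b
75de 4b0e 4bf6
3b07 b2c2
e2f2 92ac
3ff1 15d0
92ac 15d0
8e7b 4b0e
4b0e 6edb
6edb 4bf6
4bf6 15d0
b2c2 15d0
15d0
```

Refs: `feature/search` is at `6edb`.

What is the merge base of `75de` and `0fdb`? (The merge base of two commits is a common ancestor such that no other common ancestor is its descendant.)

4b0e

Ancestors of 75de: {15d0, 4b0e, 4bf6, 6edb, 75de}.
Ancestors of 0fdb: {0fdb, 15d0, 4b0e, 4bf6, 6d40, 6edb, 8e7b}.
Common ancestors: {15d0, 4b0e, 4bf6, 6edb}.
Among these, 4b0e is not an ancestor of any other common ancestor — it is the merge base.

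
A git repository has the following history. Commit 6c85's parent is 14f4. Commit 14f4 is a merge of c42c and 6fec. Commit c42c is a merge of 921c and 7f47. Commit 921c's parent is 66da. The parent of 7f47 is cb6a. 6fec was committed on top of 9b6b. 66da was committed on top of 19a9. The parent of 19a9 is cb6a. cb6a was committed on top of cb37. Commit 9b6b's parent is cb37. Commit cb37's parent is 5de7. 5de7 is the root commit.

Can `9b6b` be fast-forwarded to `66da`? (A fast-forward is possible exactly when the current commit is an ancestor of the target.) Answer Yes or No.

A fast-forward from 9b6b to 66da is possible iff 9b6b is an ancestor of 66da.
Ancestors of 66da: {19a9, 5de7, 66da, cb37, cb6a}.
9b6b is not among them, so fast-forward is not possible.

No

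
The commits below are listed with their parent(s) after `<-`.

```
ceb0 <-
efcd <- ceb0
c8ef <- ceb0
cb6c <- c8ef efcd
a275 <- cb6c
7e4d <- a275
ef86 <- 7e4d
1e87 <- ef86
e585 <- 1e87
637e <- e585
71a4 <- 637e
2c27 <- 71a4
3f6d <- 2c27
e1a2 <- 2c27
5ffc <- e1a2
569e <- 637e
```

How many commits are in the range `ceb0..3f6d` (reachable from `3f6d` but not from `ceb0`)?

Reachable from 3f6d: {1e87, 2c27, 3f6d, 637e, 71a4, 7e4d, a275, c8ef, cb6c, ceb0, e585, ef86, efcd}.
Reachable from ceb0: {ceb0}.
In 3f6d's history but not ceb0's: {1e87, 2c27, 3f6d, 637e, 71a4, 7e4d, a275, c8ef, cb6c, e585, ef86, efcd} — 12 commits.

12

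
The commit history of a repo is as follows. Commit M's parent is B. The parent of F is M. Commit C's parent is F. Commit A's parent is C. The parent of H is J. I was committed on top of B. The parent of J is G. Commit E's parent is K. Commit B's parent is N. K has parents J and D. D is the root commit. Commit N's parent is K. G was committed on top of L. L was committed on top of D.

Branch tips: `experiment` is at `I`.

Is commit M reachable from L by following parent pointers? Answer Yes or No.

Ancestors of L: {D, L}.
M is not in that set, so it is not an ancestor of L.

No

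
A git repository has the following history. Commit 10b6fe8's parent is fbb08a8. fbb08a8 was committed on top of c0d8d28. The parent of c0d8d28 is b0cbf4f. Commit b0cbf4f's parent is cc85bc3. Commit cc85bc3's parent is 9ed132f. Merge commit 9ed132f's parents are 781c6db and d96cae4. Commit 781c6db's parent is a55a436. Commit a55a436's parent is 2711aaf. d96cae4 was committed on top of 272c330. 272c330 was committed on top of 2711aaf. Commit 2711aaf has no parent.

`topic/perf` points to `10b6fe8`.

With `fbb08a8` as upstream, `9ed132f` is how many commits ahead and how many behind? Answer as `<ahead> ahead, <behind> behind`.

Reachable from 9ed132f: {2711aaf, 272c330, 781c6db, 9ed132f, a55a436, d96cae4}.
Reachable from fbb08a8: {2711aaf, 272c330, 781c6db, 9ed132f, a55a436, b0cbf4f, c0d8d28, cc85bc3, d96cae4, fbb08a8}.
Only in 9ed132f's history (ahead): {} — 0.
Only in fbb08a8's history (behind): {b0cbf4f, c0d8d28, cc85bc3, fbb08a8} — 4.

0 ahead, 4 behind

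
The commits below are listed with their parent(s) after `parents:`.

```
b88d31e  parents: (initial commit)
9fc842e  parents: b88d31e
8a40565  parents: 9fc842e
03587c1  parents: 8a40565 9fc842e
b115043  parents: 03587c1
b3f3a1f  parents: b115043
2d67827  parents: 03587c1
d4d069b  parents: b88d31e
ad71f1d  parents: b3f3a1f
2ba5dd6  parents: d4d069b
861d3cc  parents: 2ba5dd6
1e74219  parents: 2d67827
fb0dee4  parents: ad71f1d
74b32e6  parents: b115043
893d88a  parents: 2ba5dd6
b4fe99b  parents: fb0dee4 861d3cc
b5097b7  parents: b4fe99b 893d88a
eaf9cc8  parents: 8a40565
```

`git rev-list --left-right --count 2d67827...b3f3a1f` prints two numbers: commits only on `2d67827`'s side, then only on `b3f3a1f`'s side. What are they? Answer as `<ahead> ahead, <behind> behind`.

1 ahead, 2 behind

Reachable from 2d67827: {03587c1, 2d67827, 8a40565, 9fc842e, b88d31e}.
Reachable from b3f3a1f: {03587c1, 8a40565, 9fc842e, b115043, b3f3a1f, b88d31e}.
Only in 2d67827's history (ahead): {2d67827} — 1.
Only in b3f3a1f's history (behind): {b115043, b3f3a1f} — 2.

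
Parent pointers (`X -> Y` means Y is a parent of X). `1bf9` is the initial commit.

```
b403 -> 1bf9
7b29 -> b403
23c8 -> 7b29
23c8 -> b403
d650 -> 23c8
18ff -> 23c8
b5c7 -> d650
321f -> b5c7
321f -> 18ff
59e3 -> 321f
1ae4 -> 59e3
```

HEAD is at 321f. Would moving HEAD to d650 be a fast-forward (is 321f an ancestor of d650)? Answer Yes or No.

A fast-forward from 321f to d650 is possible iff 321f is an ancestor of d650.
Ancestors of d650: {1bf9, 23c8, 7b29, b403, d650}.
321f is not among them, so fast-forward is not possible.

No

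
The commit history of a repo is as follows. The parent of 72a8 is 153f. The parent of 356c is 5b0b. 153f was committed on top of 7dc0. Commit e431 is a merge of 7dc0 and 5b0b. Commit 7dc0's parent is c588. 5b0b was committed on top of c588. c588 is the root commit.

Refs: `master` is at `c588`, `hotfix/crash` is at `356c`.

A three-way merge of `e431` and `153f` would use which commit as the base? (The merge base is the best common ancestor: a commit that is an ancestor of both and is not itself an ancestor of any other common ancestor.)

7dc0

Ancestors of e431: {5b0b, 7dc0, c588, e431}.
Ancestors of 153f: {153f, 7dc0, c588}.
Common ancestors: {7dc0, c588}.
Among these, 7dc0 is not an ancestor of any other common ancestor — it is the merge base.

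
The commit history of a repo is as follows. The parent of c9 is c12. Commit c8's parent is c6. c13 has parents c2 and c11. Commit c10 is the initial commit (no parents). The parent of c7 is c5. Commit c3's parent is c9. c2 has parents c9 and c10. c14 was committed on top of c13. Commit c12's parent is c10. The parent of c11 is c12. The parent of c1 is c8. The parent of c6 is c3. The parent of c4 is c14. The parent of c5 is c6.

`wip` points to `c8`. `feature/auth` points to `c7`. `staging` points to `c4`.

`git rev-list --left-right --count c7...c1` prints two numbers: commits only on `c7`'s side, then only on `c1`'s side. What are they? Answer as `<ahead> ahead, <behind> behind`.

Reachable from c7: {c10, c12, c3, c5, c6, c7, c9}.
Reachable from c1: {c1, c10, c12, c3, c6, c8, c9}.
Only in c7's history (ahead): {c5, c7} — 2.
Only in c1's history (behind): {c1, c8} — 2.

2 ahead, 2 behind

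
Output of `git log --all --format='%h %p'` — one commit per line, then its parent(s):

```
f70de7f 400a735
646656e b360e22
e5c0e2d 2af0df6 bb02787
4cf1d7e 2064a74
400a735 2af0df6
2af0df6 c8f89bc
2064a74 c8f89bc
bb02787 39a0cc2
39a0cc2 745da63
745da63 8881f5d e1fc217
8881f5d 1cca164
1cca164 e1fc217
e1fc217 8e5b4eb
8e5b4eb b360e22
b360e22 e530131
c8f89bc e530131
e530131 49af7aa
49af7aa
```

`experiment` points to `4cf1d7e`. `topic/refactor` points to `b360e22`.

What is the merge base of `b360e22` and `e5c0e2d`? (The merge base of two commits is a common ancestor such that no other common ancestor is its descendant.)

b360e22

Ancestors of b360e22: {49af7aa, b360e22, e530131}.
Ancestors of e5c0e2d: {1cca164, 2af0df6, 39a0cc2, 49af7aa, 745da63, 8881f5d, 8e5b4eb, b360e22, bb02787, c8f89bc, e1fc217, e530131, e5c0e2d}.
Common ancestors: {49af7aa, b360e22, e530131}.
Among these, b360e22 is not an ancestor of any other common ancestor — it is the merge base.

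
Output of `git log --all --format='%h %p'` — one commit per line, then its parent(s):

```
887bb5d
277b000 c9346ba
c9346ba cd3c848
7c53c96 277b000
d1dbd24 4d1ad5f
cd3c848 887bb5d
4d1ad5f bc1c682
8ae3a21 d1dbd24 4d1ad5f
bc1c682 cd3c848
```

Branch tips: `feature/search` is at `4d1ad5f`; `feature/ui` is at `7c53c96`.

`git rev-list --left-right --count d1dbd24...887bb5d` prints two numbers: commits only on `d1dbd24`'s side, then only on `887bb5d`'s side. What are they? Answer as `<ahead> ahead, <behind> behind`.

Reachable from d1dbd24: {4d1ad5f, 887bb5d, bc1c682, cd3c848, d1dbd24}.
Reachable from 887bb5d: {887bb5d}.
Only in d1dbd24's history (ahead): {4d1ad5f, bc1c682, cd3c848, d1dbd24} — 4.
Only in 887bb5d's history (behind): {} — 0.

4 ahead, 0 behind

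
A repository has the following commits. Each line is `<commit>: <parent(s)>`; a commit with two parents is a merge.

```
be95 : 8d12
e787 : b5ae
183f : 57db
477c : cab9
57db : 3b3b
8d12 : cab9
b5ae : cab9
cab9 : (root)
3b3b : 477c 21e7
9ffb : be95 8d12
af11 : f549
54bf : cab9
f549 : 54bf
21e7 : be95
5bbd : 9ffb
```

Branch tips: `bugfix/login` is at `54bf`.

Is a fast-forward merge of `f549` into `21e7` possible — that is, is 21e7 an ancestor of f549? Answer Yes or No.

A fast-forward from 21e7 to f549 is possible iff 21e7 is an ancestor of f549.
Ancestors of f549: {54bf, cab9, f549}.
21e7 is not among them, so fast-forward is not possible.

No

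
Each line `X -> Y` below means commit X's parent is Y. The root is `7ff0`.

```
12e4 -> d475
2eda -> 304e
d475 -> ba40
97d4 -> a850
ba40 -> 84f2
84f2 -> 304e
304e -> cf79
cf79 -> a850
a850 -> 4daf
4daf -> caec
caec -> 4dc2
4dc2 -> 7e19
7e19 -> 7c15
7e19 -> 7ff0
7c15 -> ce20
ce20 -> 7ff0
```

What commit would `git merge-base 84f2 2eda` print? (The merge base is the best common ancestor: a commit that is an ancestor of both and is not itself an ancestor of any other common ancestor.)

304e

Ancestors of 84f2: {304e, 4daf, 4dc2, 7c15, 7e19, 7ff0, 84f2, a850, caec, ce20, cf79}.
Ancestors of 2eda: {2eda, 304e, 4daf, 4dc2, 7c15, 7e19, 7ff0, a850, caec, ce20, cf79}.
Common ancestors: {304e, 4daf, 4dc2, 7c15, 7e19, 7ff0, a850, caec, ce20, cf79}.
Among these, 304e is not an ancestor of any other common ancestor — it is the merge base.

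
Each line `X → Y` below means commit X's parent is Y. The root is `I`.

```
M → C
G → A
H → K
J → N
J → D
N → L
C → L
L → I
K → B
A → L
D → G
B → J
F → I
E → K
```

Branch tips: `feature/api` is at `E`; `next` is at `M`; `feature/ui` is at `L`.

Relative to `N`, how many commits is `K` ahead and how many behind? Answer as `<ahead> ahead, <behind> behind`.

Reachable from K: {A, B, D, G, I, J, K, L, N}.
Reachable from N: {I, L, N}.
Only in K's history (ahead): {A, B, D, G, J, K} — 6.
Only in N's history (behind): {} — 0.

6 ahead, 0 behind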